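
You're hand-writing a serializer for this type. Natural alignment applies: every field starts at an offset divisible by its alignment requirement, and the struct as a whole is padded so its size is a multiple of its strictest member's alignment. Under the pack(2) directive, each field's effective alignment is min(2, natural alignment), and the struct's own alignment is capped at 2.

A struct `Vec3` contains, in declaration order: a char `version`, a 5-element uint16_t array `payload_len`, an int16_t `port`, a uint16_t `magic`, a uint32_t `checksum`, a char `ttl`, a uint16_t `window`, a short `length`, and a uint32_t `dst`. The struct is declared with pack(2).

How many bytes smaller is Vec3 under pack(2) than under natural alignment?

2

natural layout:
  version at 0 (size 1, align 1) → ends 1
  pad 1 to align 2 for payload_len
  payload_len at 2 (size 10, align 2) → ends 12
  port at 12 (size 2, align 2) → ends 14
  magic at 14 (size 2, align 2) → ends 16
  checksum at 16 (size 4, align 4) → ends 20
  ttl at 20 (size 1, align 1) → ends 21
  pad 1 to align 2 for window
  window at 22 (size 2, align 2) → ends 24
  length at 24 (size 2, align 2) → ends 26
  pad 2 to align 4 for dst
  dst at 28 (size 4, align 4) → ends 32
  total 32 bytes, alignment 4
packed(2) layout:
  version at 0 (size 1, align 1) → ends 1
  pad 1 to align 2 for payload_len
  payload_len at 2 (size 10, align 2) → ends 12
  port at 12 (size 2, align 2) → ends 14
  magic at 14 (size 2, align 2) → ends 16
  checksum at 16 (size 4, align 2) → ends 20
  ttl at 20 (size 1, align 1) → ends 21
  pad 1 to align 2 for window
  window at 22 (size 2, align 2) → ends 24
  length at 24 (size 2, align 2) → ends 26
  dst at 26 (size 4, align 2) → ends 30
  total 30 bytes, alignment 2
32 − 30 = 2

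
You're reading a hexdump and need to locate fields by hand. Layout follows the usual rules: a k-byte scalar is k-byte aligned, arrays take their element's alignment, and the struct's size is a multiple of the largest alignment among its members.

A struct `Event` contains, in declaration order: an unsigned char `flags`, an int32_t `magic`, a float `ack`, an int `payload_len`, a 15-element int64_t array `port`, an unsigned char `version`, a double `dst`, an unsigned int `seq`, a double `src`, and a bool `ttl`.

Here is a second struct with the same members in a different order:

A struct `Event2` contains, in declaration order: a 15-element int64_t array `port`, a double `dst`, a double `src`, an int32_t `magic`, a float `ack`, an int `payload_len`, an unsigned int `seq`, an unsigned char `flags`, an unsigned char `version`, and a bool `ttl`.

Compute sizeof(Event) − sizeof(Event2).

@0: flags [1B, align 1] → 1
+3 pad (align 4)
@4: magic [4B, align 4] → 8
@8: ack [4B, align 4] → 12
@12: payload_len [4B, align 4] → 16
@16: port [120B, align 8] → 136
@136: version [1B, align 1] → 137
+7 pad (align 8)
@144: dst [8B, align 8] → 152
@152: seq [4B, align 4] → 156
+4 pad (align 8)
@160: src [8B, align 8] → 168
@168: ttl [1B, align 1] → 169
+7 tail pad (align 8)
size 176, align 8
— Event2 —
@0: port [120B, align 8] → 120
@120: dst [8B, align 8] → 128
@128: src [8B, align 8] → 136
@136: magic [4B, align 4] → 140
@140: ack [4B, align 4] → 144
@144: payload_len [4B, align 4] → 148
@148: seq [4B, align 4] → 152
@152: flags [1B, align 1] → 153
@153: version [1B, align 1] → 154
@154: ttl [1B, align 1] → 155
+5 tail pad (align 8)
size 160, align 8
176 − 160 = 16

16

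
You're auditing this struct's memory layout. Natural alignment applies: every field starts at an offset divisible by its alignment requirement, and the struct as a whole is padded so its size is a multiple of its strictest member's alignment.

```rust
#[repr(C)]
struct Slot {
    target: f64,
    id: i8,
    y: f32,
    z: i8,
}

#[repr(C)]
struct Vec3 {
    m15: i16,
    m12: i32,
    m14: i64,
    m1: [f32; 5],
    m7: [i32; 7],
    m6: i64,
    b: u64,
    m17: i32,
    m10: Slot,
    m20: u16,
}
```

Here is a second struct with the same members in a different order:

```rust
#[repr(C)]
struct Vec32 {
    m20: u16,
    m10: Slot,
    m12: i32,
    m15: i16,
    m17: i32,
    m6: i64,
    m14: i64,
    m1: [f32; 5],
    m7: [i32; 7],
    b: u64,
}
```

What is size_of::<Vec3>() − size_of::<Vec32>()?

Slot: @0: target [8B, align 8] → 8; @8: id [1B, align 1] → 9; +3 pad (align 4); @12: y [4B, align 4] → 16; @16: z [1B, align 1] → 17; +7 tail pad (align 8); size 24, align 8
@0: m15 [2B, align 2] → 2
+2 pad (align 4)
@4: m12 [4B, align 4] → 8
@8: m14 [8B, align 8] → 16
@16: m1 [20B, align 4] → 36
@36: m7 [28B, align 4] → 64
@64: m6 [8B, align 8] → 72
@72: b [8B, align 8] → 80
@80: m17 [4B, align 4] → 84
+4 pad (align 8)
@88: m10 [24B, align 8] → 112
@112: m20 [2B, align 2] → 114
+6 tail pad (align 8)
size 120, align 8
— Vec32 —
@0: m20 [2B, align 2] → 2
+6 pad (align 8)
@8: m10 [24B, align 8] → 32
@32: m12 [4B, align 4] → 36
@36: m15 [2B, align 2] → 38
+2 pad (align 4)
@40: m17 [4B, align 4] → 44
+4 pad (align 8)
@48: m6 [8B, align 8] → 56
@56: m14 [8B, align 8] → 64
@64: m1 [20B, align 4] → 84
@84: m7 [28B, align 4] → 112
@112: b [8B, align 8] → 120
size 120, align 8
120 − 120 = 0

0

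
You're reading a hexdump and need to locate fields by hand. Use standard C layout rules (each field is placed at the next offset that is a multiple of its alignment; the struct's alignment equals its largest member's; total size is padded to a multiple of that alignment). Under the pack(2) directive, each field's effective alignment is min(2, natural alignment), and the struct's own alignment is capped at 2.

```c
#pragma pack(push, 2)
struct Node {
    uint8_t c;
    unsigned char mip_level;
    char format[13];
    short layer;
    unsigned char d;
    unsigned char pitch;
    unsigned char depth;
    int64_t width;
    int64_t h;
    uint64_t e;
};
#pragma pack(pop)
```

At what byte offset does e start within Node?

38

@0: c [1B, align 1] → 1
@1: mip_level [1B, align 1] → 2
@2: format [13B, align 1] → 15
+1 pad (align 2)
@16: layer [2B, align 2] → 18
@18: d [1B, align 1] → 19
@19: pitch [1B, align 1] → 20
@20: depth [1B, align 1] → 21
+1 pad (align 2)
@22: width [8B, align 2] → 30
@30: h [8B, align 2] → 38
@38: e [8B, align 2] → 46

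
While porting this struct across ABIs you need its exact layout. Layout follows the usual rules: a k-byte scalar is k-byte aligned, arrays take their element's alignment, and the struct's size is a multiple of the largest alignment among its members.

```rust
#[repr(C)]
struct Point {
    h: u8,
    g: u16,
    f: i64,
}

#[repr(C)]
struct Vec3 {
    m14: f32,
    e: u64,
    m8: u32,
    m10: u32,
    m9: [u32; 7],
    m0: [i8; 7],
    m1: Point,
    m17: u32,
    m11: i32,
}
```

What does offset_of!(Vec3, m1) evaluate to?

64

Point: h at 0 (size 1, align 1) → ends 1; pad 1 to align 2 for g; g at 2 (size 2, align 2) → ends 4; pad 4 to align 8 for f; f at 8 (size 8, align 8) → ends 16; total 16 bytes, alignment 8
m14 at 0 (size 4, align 4) → ends 4
pad 4 to align 8 for e
e at 8 (size 8, align 8) → ends 16
m8 at 16 (size 4, align 4) → ends 20
m10 at 20 (size 4, align 4) → ends 24
m9 at 24 (size 28, align 4) → ends 52
m0 at 52 (size 7, align 1) → ends 59
pad 5 to align 8 for m1
m1 at 64 (size 16, align 8) → ends 80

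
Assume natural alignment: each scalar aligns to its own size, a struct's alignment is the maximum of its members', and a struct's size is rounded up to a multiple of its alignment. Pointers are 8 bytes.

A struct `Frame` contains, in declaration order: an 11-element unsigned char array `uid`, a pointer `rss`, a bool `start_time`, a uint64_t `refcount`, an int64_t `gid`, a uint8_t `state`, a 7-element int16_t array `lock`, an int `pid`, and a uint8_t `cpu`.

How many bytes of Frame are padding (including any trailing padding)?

16

@0: uid [11B, align 1] → 11
+5 pad (align 8)
@16: rss [8B, align 8] → 24
@24: start_time [1B, align 1] → 25
+7 pad (align 8)
@32: refcount [8B, align 8] → 40
@40: gid [8B, align 8] → 48
@48: state [1B, align 1] → 49
+1 pad (align 2)
@50: lock [14B, align 2] → 64
@64: pid [4B, align 4] → 68
@68: cpu [1B, align 1] → 69
+3 tail pad (align 8)
size 72, align 8
data bytes 56, size 72 → padding 16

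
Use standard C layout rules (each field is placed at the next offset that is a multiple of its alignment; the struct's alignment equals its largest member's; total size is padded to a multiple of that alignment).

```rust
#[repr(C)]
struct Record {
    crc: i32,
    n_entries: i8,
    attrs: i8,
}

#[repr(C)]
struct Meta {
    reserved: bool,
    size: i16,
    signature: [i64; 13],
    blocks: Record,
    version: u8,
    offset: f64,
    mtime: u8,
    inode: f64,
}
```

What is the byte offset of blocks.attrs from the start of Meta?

Record: crc at 0 (size 4, align 4) → ends 4; n_entries at 4 (size 1, align 1) → ends 5; attrs at 5 (size 1, align 1) → ends 6; tail pad 2 to reach multiple of 4; total 8 bytes, alignment 4
reserved at 0 (size 1, align 1) → ends 1
pad 1 to align 2 for size
size at 2 (size 2, align 2) → ends 4
pad 4 to align 8 for signature
signature at 8 (size 104, align 8) → ends 112
blocks at 112 (size 8, align 4) → ends 120
within Record: attrs at 5
112 + 5 = 117

117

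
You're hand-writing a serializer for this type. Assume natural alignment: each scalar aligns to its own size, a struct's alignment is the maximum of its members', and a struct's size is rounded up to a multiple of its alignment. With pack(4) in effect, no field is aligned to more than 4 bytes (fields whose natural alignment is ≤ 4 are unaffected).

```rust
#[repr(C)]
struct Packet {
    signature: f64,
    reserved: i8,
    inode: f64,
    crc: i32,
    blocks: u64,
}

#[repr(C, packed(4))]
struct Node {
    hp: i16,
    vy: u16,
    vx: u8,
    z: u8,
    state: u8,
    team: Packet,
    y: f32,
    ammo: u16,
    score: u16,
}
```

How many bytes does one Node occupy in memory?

56

Packet: signature at 0 (size 8, align 8) → ends 8; reserved at 8 (size 1, align 1) → ends 9; pad 7 to align 8 for inode; inode at 16 (size 8, align 8) → ends 24; crc at 24 (size 4, align 4) → ends 28; pad 4 to align 8 for blocks; blocks at 32 (size 8, align 8) → ends 40; total 40 bytes, alignment 8
hp at 0 (size 2, align 2) → ends 2
vy at 2 (size 2, align 2) → ends 4
vx at 4 (size 1, align 1) → ends 5
z at 5 (size 1, align 1) → ends 6
state at 6 (size 1, align 1) → ends 7
pad 1 to align 4 for team
team at 8 (size 40, align 4) → ends 48
y at 48 (size 4, align 4) → ends 52
ammo at 52 (size 2, align 2) → ends 54
score at 54 (size 2, align 2) → ends 56
total 56 bytes, alignment 4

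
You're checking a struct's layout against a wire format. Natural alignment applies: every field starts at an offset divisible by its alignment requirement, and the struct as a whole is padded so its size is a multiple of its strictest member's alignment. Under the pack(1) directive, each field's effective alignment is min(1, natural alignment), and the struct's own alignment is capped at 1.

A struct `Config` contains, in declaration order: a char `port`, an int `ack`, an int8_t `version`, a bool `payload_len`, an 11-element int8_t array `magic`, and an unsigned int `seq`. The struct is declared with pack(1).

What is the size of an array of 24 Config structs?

528

@0: port [1B, align 1] → 1
@1: ack [4B, align 1] → 5
@5: version [1B, align 1] → 6
@6: payload_len [1B, align 1] → 7
@7: magic [11B, align 1] → 18
@18: seq [4B, align 1] → 22
size 22, align 1
array of 24: 24 × 22 = 528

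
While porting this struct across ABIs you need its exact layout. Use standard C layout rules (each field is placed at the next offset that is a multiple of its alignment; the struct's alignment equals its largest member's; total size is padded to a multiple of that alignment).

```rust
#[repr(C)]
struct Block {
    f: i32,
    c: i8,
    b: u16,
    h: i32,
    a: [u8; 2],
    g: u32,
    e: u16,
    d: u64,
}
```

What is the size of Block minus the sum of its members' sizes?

5

0..4  f  (4B, 4-aligned)
4..5  c  (1B, 1-aligned)
5..6  -- padding (1B)
6..8  b  (2B, 2-aligned)
8..12  h  (4B, 4-aligned)
12..14  a  (2B, 1-aligned)
14..16  -- padding (2B)
16..20  g  (4B, 4-aligned)
20..22  e  (2B, 2-aligned)
22..24  -- padding (2B)
24..32  d  (8B, 8-aligned)
sizeof = 32, alignof = 8
data bytes 27, size 32 → padding 5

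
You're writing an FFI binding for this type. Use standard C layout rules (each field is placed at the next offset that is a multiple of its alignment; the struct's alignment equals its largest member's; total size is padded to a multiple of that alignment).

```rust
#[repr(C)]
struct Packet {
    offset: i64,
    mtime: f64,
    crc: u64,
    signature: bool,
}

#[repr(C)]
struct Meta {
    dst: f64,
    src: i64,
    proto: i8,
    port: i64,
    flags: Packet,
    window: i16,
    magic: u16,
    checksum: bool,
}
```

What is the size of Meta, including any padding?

Packet: @0: offset [8B, align 8] → 8; @8: mtime [8B, align 8] → 16; @16: crc [8B, align 8] → 24; @24: signature [1B, align 1] → 25; +7 tail pad (align 8); size 32, align 8
@0: dst [8B, align 8] → 8
@8: src [8B, align 8] → 16
@16: proto [1B, align 1] → 17
+7 pad (align 8)
@24: port [8B, align 8] → 32
@32: flags [32B, align 8] → 64
@64: window [2B, align 2] → 66
@66: magic [2B, align 2] → 68
@68: checksum [1B, align 1] → 69
+3 tail pad (align 8)
size 72, align 8

72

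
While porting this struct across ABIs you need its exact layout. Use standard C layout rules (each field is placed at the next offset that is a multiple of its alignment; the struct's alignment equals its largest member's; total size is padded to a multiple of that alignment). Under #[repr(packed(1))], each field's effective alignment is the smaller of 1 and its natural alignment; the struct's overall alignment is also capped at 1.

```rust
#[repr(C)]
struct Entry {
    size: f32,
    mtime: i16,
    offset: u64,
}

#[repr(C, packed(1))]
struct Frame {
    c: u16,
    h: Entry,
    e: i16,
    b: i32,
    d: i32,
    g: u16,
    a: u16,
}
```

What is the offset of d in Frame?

Entry: size at 0 (size 4, align 4) → ends 4; mtime at 4 (size 2, align 2) → ends 6; pad 2 to align 8 for offset; offset at 8 (size 8, align 8) → ends 16; total 16 bytes, alignment 8
c at 0 (size 2, align 1) → ends 2
h at 2 (size 16, align 1) → ends 18
e at 18 (size 2, align 1) → ends 20
b at 20 (size 4, align 1) → ends 24
d at 24 (size 4, align 1) → ends 28

24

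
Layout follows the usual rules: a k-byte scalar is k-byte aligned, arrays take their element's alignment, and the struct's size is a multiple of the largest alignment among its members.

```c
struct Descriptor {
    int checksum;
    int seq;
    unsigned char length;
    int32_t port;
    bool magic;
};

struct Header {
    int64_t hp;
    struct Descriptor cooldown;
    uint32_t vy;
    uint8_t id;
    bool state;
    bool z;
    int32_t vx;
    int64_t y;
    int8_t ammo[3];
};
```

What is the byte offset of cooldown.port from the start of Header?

Descriptor: 0..4  checksum  (4B, 4-aligned); 4..8  seq  (4B, 4-aligned); 8..9  length  (1B, 1-aligned); 9..12  -- padding (3B); 12..16  port  (4B, 4-aligned); 16..17  magic  (1B, 1-aligned); 17..20  -- tail padding (3B); sizeof = 20, alignof = 4
0..8  hp  (8B, 8-aligned)
8..28  cooldown  (20B, 4-aligned)
within Descriptor: port at 12
8 + 12 = 20

20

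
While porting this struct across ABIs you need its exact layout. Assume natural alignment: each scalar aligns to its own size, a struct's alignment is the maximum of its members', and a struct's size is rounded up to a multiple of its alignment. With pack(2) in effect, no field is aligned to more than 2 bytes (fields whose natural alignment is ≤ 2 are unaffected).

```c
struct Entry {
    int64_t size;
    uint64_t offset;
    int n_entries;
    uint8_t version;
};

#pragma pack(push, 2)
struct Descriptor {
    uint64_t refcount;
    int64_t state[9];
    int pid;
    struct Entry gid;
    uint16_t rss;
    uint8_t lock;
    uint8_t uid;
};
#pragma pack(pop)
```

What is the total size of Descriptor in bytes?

112 bytes

Entry: @0: size [8B, align 8] → 8; @8: offset [8B, align 8] → 16; @16: n_entries [4B, align 4] → 20; @20: version [1B, align 1] → 21; +3 tail pad (align 8); size 24, align 8
@0: refcount [8B, align 2] → 8
@8: state [72B, align 2] → 80
@80: pid [4B, align 2] → 84
@84: gid [24B, align 2] → 108
@108: rss [2B, align 2] → 110
@110: lock [1B, align 1] → 111
@111: uid [1B, align 1] → 112
size 112, align 2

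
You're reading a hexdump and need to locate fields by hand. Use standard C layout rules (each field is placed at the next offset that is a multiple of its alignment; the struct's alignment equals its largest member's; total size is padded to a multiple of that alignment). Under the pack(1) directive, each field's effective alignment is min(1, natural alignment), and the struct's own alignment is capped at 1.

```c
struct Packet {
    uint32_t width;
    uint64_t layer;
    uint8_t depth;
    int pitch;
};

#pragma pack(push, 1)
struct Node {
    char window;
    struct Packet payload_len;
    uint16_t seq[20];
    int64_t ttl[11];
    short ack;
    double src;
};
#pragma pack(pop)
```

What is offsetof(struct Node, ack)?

153

Packet: width at 0 (size 4, align 4) → ends 4; pad 4 to align 8 for layer; layer at 8 (size 8, align 8) → ends 16; depth at 16 (size 1, align 1) → ends 17; pad 3 to align 4 for pitch; pitch at 20 (size 4, align 4) → ends 24; total 24 bytes, alignment 8
window at 0 (size 1, align 1) → ends 1
payload_len at 1 (size 24, align 1) → ends 25
seq at 25 (size 40, align 1) → ends 65
ttl at 65 (size 88, align 1) → ends 153
ack at 153 (size 2, align 1) → ends 155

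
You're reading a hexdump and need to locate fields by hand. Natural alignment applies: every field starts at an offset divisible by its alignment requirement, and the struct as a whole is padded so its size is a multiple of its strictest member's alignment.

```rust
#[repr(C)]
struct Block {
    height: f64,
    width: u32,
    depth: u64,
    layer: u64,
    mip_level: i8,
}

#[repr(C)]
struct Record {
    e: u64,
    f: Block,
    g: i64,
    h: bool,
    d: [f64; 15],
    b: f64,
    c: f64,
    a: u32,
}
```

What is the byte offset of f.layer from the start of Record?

Block: @0: height [8B, align 8] → 8; @8: width [4B, align 4] → 12; +4 pad (align 8); @16: depth [8B, align 8] → 24; @24: layer [8B, align 8] → 32; @32: mip_level [1B, align 1] → 33; +7 tail pad (align 8); size 40, align 8
@0: e [8B, align 8] → 8
@8: f [40B, align 8] → 48
within Block: layer at 24
8 + 24 = 32

32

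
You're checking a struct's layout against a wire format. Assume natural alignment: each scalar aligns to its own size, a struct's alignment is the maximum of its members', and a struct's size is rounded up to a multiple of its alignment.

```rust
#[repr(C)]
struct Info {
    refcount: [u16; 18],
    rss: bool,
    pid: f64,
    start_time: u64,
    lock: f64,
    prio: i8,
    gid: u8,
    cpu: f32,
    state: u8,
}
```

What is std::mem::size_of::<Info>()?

@0: refcount [36B, align 2] → 36
@36: rss [1B, align 1] → 37
+3 pad (align 8)
@40: pid [8B, align 8] → 48
@48: start_time [8B, align 8] → 56
@56: lock [8B, align 8] → 64
@64: prio [1B, align 1] → 65
@65: gid [1B, align 1] → 66
+2 pad (align 4)
@68: cpu [4B, align 4] → 72
@72: state [1B, align 1] → 73
+7 tail pad (align 8)
size 80, align 8

80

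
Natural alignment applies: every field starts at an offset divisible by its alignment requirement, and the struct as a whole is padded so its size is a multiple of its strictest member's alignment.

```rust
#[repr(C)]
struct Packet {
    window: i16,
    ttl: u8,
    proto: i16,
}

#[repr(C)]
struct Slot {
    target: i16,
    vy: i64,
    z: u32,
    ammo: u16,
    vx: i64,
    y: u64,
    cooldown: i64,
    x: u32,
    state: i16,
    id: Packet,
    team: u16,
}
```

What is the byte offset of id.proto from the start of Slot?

Packet: window at 0 (size 2, align 2) → ends 2; ttl at 2 (size 1, align 1) → ends 3; pad 1 to align 2 for proto; proto at 4 (size 2, align 2) → ends 6; total 6 bytes, alignment 2
target at 0 (size 2, align 2) → ends 2
pad 6 to align 8 for vy
vy at 8 (size 8, align 8) → ends 16
z at 16 (size 4, align 4) → ends 20
ammo at 20 (size 2, align 2) → ends 22
pad 2 to align 8 for vx
vx at 24 (size 8, align 8) → ends 32
y at 32 (size 8, align 8) → ends 40
cooldown at 40 (size 8, align 8) → ends 48
x at 48 (size 4, align 4) → ends 52
state at 52 (size 2, align 2) → ends 54
id at 54 (size 6, align 2) → ends 60
within Packet: proto at 4
54 + 4 = 58

58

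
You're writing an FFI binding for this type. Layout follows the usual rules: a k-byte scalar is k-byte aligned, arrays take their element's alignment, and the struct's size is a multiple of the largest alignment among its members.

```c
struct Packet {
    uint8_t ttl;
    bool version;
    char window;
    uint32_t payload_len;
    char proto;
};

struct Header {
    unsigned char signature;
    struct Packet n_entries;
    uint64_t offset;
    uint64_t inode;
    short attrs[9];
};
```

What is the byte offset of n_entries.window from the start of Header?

Packet: ttl at 0 (size 1, align 1) → ends 1; version at 1 (size 1, align 1) → ends 2; window at 2 (size 1, align 1) → ends 3; pad 1 to align 4 for payload_len; payload_len at 4 (size 4, align 4) → ends 8; proto at 8 (size 1, align 1) → ends 9; tail pad 3 to reach multiple of 4; total 12 bytes, alignment 4
signature at 0 (size 1, align 1) → ends 1
pad 3 to align 4 for n_entries
n_entries at 4 (size 12, align 4) → ends 16
within Packet: window at 2
4 + 2 = 6

6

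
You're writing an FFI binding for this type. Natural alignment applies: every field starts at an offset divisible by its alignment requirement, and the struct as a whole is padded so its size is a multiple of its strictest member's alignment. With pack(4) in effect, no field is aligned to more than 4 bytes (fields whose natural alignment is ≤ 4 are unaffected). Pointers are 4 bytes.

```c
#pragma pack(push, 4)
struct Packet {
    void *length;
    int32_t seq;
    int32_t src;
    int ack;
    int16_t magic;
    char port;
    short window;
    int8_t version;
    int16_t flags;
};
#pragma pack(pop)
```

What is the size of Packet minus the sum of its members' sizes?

4

0..4  length  (4B, 4-aligned)
4..8  seq  (4B, 4-aligned)
8..12  src  (4B, 4-aligned)
12..16  ack  (4B, 4-aligned)
16..18  magic  (2B, 2-aligned)
18..19  port  (1B, 1-aligned)
19..20  -- padding (1B)
20..22  window  (2B, 2-aligned)
22..23  version  (1B, 1-aligned)
23..24  -- padding (1B)
24..26  flags  (2B, 2-aligned)
26..28  -- tail padding (2B)
sizeof = 28, alignof = 4
data bytes 24, size 28 → padding 4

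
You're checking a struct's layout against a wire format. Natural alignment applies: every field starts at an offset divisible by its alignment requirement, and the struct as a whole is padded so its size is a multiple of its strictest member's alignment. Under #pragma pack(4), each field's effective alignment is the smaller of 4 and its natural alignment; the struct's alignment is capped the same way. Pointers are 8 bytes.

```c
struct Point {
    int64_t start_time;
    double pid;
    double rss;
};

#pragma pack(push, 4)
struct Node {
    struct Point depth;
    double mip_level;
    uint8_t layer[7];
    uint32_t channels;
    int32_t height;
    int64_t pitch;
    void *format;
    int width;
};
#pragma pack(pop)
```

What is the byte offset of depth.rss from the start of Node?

16

Point: @0: start_time [8B, align 8] → 8; @8: pid [8B, align 8] → 16; @16: rss [8B, align 8] → 24; size 24, align 8
@0: depth [24B, align 4] → 24
within Point: rss at 16
0 + 16 = 16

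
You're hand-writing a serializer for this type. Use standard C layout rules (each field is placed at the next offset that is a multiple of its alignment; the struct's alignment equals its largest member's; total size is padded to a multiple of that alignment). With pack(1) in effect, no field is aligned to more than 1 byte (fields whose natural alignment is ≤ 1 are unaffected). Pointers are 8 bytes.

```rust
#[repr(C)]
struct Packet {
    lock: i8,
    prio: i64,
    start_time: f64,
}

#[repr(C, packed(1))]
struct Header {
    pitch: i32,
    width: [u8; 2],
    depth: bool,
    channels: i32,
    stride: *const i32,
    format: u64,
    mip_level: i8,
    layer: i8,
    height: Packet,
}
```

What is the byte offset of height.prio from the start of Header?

37

Packet: lock at 0 (size 1, align 1) → ends 1; pad 7 to align 8 for prio; prio at 8 (size 8, align 8) → ends 16; start_time at 16 (size 8, align 8) → ends 24; total 24 bytes, alignment 8
pitch at 0 (size 4, align 1) → ends 4
width at 4 (size 2, align 1) → ends 6
depth at 6 (size 1, align 1) → ends 7
channels at 7 (size 4, align 1) → ends 11
stride at 11 (size 8, align 1) → ends 19
format at 19 (size 8, align 1) → ends 27
mip_level at 27 (size 1, align 1) → ends 28
layer at 28 (size 1, align 1) → ends 29
height at 29 (size 24, align 1) → ends 53
within Packet: prio at 8
29 + 8 = 37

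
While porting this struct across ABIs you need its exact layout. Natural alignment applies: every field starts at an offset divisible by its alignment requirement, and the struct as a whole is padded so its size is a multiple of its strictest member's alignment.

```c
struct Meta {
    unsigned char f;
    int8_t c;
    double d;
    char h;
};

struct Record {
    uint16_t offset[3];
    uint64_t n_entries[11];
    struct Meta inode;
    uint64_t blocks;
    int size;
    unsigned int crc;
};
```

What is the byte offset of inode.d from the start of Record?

Meta: f at 0 (size 1, align 1) → ends 1; c at 1 (size 1, align 1) → ends 2; pad 6 to align 8 for d; d at 8 (size 8, align 8) → ends 16; h at 16 (size 1, align 1) → ends 17; tail pad 7 to reach multiple of 8; total 24 bytes, alignment 8
offset at 0 (size 6, align 2) → ends 6
pad 2 to align 8 for n_entries
n_entries at 8 (size 88, align 8) → ends 96
inode at 96 (size 24, align 8) → ends 120
within Meta: d at 8
96 + 8 = 104

104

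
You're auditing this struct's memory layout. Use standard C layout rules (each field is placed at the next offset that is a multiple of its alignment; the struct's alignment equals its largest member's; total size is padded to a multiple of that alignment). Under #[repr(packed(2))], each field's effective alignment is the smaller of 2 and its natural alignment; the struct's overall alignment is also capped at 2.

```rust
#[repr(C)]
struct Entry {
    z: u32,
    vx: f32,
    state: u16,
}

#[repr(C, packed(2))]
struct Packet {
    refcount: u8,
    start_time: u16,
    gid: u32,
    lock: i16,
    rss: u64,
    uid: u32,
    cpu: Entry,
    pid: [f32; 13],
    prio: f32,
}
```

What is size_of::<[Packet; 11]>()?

990

Entry: @0: z [4B, align 4] → 4; @4: vx [4B, align 4] → 8; @8: state [2B, align 2] → 10; +2 tail pad (align 4); size 12, align 4
@0: refcount [1B, align 1] → 1
+1 pad (align 2)
@2: start_time [2B, align 2] → 4
@4: gid [4B, align 2] → 8
@8: lock [2B, align 2] → 10
@10: rss [8B, align 2] → 18
@18: uid [4B, align 2] → 22
@22: cpu [12B, align 2] → 34
@34: pid [52B, align 2] → 86
@86: prio [4B, align 2] → 90
size 90, align 2
array of 11: 11 × 90 = 990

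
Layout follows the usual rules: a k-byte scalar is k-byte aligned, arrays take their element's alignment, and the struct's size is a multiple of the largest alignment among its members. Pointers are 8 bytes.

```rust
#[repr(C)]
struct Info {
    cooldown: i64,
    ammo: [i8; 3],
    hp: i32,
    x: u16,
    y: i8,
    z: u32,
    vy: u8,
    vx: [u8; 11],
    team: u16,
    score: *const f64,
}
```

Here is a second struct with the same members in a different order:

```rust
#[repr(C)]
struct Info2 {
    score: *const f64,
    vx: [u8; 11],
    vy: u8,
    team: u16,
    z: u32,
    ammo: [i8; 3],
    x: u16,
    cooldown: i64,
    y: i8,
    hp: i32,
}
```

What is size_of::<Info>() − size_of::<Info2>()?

0..8  cooldown  (8B, 8-aligned)
8..11  ammo  (3B, 1-aligned)
11..12  -- padding (1B)
12..16  hp  (4B, 4-aligned)
16..18  x  (2B, 2-aligned)
18..19  y  (1B, 1-aligned)
19..20  -- padding (1B)
20..24  z  (4B, 4-aligned)
24..25  vy  (1B, 1-aligned)
25..36  vx  (11B, 1-aligned)
36..38  team  (2B, 2-aligned)
38..40  -- padding (2B)
40..48  score  (8B, 8-aligned)
sizeof = 48, alignof = 8
— Info2 —
0..8  score  (8B, 8-aligned)
8..19  vx  (11B, 1-aligned)
19..20  vy  (1B, 1-aligned)
20..22  team  (2B, 2-aligned)
22..24  -- padding (2B)
24..28  z  (4B, 4-aligned)
28..31  ammo  (3B, 1-aligned)
31..32  -- padding (1B)
32..34  x  (2B, 2-aligned)
34..40  -- padding (6B)
40..48  cooldown  (8B, 8-aligned)
48..49  y  (1B, 1-aligned)
49..52  -- padding (3B)
52..56  hp  (4B, 4-aligned)
sizeof = 56, alignof = 8
48 − 56 = -8

-8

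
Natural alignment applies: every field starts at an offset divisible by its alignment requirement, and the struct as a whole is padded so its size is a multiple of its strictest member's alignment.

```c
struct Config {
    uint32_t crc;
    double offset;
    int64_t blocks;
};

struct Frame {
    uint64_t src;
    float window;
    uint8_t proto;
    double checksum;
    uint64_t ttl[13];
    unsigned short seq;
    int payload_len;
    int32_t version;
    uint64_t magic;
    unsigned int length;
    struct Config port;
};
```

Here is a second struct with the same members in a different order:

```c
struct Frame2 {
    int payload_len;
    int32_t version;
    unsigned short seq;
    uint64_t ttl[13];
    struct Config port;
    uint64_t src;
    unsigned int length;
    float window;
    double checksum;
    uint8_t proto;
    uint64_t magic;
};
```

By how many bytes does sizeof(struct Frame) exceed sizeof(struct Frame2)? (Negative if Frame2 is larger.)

Config: 0..4  crc  (4B, 4-aligned); 4..8  -- padding (4B); 8..16  offset  (8B, 8-aligned); 16..24  blocks  (8B, 8-aligned); sizeof = 24, alignof = 8
0..8  src  (8B, 8-aligned)
8..12  window  (4B, 4-aligned)
12..13  proto  (1B, 1-aligned)
13..16  -- padding (3B)
16..24  checksum  (8B, 8-aligned)
24..128  ttl  (104B, 8-aligned)
128..130  seq  (2B, 2-aligned)
130..132  -- padding (2B)
132..136  payload_len  (4B, 4-aligned)
136..140  version  (4B, 4-aligned)
140..144  -- padding (4B)
144..152  magic  (8B, 8-aligned)
152..156  length  (4B, 4-aligned)
156..160  -- padding (4B)
160..184  port  (24B, 8-aligned)
sizeof = 184, alignof = 8
— Frame2 —
0..4  payload_len  (4B, 4-aligned)
4..8  version  (4B, 4-aligned)
8..10  seq  (2B, 2-aligned)
10..16  -- padding (6B)
16..120  ttl  (104B, 8-aligned)
120..144  port  (24B, 8-aligned)
144..152  src  (8B, 8-aligned)
152..156  length  (4B, 4-aligned)
156..160  window  (4B, 4-aligned)
160..168  checksum  (8B, 8-aligned)
168..169  proto  (1B, 1-aligned)
169..176  -- padding (7B)
176..184  magic  (8B, 8-aligned)
sizeof = 184, alignof = 8
184 − 184 = 0

0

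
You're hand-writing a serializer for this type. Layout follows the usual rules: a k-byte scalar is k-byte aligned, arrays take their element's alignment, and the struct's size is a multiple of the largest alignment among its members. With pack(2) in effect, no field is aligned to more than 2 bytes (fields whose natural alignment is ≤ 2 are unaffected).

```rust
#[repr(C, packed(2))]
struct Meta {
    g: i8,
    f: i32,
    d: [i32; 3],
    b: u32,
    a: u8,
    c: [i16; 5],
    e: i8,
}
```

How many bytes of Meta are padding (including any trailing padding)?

3

0..1  g  (1B, 1-aligned)
1..2  -- padding (1B)
2..6  f  (4B, 2-aligned)
6..18  d  (12B, 2-aligned)
18..22  b  (4B, 2-aligned)
22..23  a  (1B, 1-aligned)
23..24  -- padding (1B)
24..34  c  (10B, 2-aligned)
34..35  e  (1B, 1-aligned)
35..36  -- tail padding (1B)
sizeof = 36, alignof = 2
data bytes 33, size 36 → padding 3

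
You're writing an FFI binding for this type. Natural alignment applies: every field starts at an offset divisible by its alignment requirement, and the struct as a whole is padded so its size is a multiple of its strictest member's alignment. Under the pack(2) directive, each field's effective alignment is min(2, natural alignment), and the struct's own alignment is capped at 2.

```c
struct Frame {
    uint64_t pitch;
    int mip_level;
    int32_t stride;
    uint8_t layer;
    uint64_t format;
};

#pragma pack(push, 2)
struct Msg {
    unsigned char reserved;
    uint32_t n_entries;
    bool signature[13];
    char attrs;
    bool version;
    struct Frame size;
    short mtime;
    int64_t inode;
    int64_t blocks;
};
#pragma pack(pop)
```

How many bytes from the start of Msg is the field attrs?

Frame: 0..8  pitch  (8B, 8-aligned); 8..12  mip_level  (4B, 4-aligned); 12..16  stride  (4B, 4-aligned); 16..17  layer  (1B, 1-aligned); 17..24  -- padding (7B); 24..32  format  (8B, 8-aligned); sizeof = 32, alignof = 8
0..1  reserved  (1B, 1-aligned)
1..2  -- padding (1B)
2..6  n_entries  (4B, 2-aligned)
6..19  signature  (13B, 1-aligned)
19..20  attrs  (1B, 1-aligned)

19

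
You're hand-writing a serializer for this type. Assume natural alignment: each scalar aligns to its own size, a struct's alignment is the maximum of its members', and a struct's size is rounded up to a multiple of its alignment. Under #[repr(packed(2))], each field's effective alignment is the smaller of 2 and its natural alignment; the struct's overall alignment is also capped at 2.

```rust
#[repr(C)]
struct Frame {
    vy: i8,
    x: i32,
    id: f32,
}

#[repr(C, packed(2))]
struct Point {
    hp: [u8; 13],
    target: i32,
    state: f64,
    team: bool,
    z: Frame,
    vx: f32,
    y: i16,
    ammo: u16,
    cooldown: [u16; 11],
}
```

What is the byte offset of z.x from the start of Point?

32

Frame: 0..1  vy  (1B, 1-aligned); 1..4  -- padding (3B); 4..8  x  (4B, 4-aligned); 8..12  id  (4B, 4-aligned); sizeof = 12, alignof = 4
0..13  hp  (13B, 1-aligned)
13..14  -- padding (1B)
14..18  target  (4B, 2-aligned)
18..26  state  (8B, 2-aligned)
26..27  team  (1B, 1-aligned)
27..28  -- padding (1B)
28..40  z  (12B, 2-aligned)
within Frame: x at 4
28 + 4 = 32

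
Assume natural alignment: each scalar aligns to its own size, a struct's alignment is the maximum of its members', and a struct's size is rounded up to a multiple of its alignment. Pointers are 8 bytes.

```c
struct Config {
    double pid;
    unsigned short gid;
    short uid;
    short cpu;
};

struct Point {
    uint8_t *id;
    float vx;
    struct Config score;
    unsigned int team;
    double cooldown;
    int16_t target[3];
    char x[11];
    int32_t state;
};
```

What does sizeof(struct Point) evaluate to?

Config: @0: pid [8B, align 8] → 8; @8: gid [2B, align 2] → 10; @10: uid [2B, align 2] → 12; @12: cpu [2B, align 2] → 14; +2 tail pad (align 8); size 16, align 8
@0: id [8B, align 8] → 8
@8: vx [4B, align 4] → 12
+4 pad (align 8)
@16: score [16B, align 8] → 32
@32: team [4B, align 4] → 36
+4 pad (align 8)
@40: cooldown [8B, align 8] → 48
@48: target [6B, align 2] → 54
@54: x [11B, align 1] → 65
+3 pad (align 4)
@68: state [4B, align 4] → 72
size 72, align 8

72 bytes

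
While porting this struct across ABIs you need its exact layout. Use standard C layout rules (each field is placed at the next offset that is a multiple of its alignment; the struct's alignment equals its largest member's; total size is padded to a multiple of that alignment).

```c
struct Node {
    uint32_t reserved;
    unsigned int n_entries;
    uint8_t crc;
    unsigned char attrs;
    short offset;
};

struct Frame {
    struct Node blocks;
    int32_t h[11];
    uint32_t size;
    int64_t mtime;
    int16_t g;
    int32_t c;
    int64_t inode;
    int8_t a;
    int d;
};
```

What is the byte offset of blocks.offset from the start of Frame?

10

Node: reserved at 0 (size 4, align 4) → ends 4; n_entries at 4 (size 4, align 4) → ends 8; crc at 8 (size 1, align 1) → ends 9; attrs at 9 (size 1, align 1) → ends 10; offset at 10 (size 2, align 2) → ends 12; total 12 bytes, alignment 4
blocks at 0 (size 12, align 4) → ends 12
within Node: offset at 10
0 + 10 = 10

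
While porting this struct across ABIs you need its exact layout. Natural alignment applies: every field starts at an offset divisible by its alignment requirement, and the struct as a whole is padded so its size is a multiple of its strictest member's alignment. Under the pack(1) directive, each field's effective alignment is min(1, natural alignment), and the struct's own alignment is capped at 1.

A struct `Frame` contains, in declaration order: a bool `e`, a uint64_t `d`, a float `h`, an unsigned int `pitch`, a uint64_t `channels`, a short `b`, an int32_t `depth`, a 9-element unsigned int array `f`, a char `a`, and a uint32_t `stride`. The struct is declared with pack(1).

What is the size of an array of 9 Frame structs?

@0: e [1B, align 1] → 1
@1: d [8B, align 1] → 9
@9: h [4B, align 1] → 13
@13: pitch [4B, align 1] → 17
@17: channels [8B, align 1] → 25
@25: b [2B, align 1] → 27
@27: depth [4B, align 1] → 31
@31: f [36B, align 1] → 67
@67: a [1B, align 1] → 68
@68: stride [4B, align 1] → 72
size 72, align 1
array of 9: 9 × 72 = 648

648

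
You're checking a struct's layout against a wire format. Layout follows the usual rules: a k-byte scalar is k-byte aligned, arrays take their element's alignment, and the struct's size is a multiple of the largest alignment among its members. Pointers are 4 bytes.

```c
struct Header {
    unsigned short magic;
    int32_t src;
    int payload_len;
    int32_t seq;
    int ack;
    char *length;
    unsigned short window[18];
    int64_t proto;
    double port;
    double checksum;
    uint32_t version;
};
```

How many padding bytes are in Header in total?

magic at 0 (size 2, align 2) → ends 2
pad 2 to align 4 for src
src at 4 (size 4, align 4) → ends 8
payload_len at 8 (size 4, align 4) → ends 12
seq at 12 (size 4, align 4) → ends 16
ack at 16 (size 4, align 4) → ends 20
length at 20 (size 4, align 4) → ends 24
window at 24 (size 36, align 2) → ends 60
pad 4 to align 8 for proto
proto at 64 (size 8, align 8) → ends 72
port at 72 (size 8, align 8) → ends 80
checksum at 80 (size 8, align 8) → ends 88
version at 88 (size 4, align 4) → ends 92
tail pad 4 to reach multiple of 8
total 96 bytes, alignment 8
data bytes 86, size 96 → padding 10

10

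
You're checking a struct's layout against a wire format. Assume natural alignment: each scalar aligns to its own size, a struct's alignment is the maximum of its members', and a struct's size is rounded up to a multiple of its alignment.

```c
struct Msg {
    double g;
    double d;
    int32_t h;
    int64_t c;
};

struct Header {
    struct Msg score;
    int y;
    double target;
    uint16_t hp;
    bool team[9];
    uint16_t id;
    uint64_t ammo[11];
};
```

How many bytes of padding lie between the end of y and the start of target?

4

Msg: g at 0 (size 8, align 8) → ends 8; d at 8 (size 8, align 8) → ends 16; h at 16 (size 4, align 4) → ends 20; pad 4 to align 8 for c; c at 24 (size 8, align 8) → ends 32; total 32 bytes, alignment 8
score at 0 (size 32, align 8) → ends 32
y at 32 (size 4, align 4) → ends 36
pad 4 to align 8 for target
target at 40 (size 8, align 8) → ends 48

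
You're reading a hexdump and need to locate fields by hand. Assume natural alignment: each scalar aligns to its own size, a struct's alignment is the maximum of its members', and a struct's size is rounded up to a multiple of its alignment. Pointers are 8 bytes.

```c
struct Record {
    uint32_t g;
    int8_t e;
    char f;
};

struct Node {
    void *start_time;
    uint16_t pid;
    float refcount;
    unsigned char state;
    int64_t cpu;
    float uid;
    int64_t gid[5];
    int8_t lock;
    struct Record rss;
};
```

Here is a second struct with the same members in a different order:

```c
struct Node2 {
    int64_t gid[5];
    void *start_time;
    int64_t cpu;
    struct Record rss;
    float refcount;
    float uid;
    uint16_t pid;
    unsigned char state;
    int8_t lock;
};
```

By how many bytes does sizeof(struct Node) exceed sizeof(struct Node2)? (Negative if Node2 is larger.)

16

Record: 0..4  g  (4B, 4-aligned); 4..5  e  (1B, 1-aligned); 5..6  f  (1B, 1-aligned); 6..8  -- tail padding (2B); sizeof = 8, alignof = 4
0..8  start_time  (8B, 8-aligned)
8..10  pid  (2B, 2-aligned)
10..12  -- padding (2B)
12..16  refcount  (4B, 4-aligned)
16..17  state  (1B, 1-aligned)
17..24  -- padding (7B)
24..32  cpu  (8B, 8-aligned)
32..36  uid  (4B, 4-aligned)
36..40  -- padding (4B)
40..80  gid  (40B, 8-aligned)
80..81  lock  (1B, 1-aligned)
81..84  -- padding (3B)
84..92  rss  (8B, 4-aligned)
92..96  -- tail padding (4B)
sizeof = 96, alignof = 8
— Node2 —
0..40  gid  (40B, 8-aligned)
40..48  start_time  (8B, 8-aligned)
48..56  cpu  (8B, 8-aligned)
56..64  rss  (8B, 4-aligned)
64..68  refcount  (4B, 4-aligned)
68..72  uid  (4B, 4-aligned)
72..74  pid  (2B, 2-aligned)
74..75  state  (1B, 1-aligned)
75..76  lock  (1B, 1-aligned)
76..80  -- tail padding (4B)
sizeof = 80, alignof = 8
96 − 80 = 16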